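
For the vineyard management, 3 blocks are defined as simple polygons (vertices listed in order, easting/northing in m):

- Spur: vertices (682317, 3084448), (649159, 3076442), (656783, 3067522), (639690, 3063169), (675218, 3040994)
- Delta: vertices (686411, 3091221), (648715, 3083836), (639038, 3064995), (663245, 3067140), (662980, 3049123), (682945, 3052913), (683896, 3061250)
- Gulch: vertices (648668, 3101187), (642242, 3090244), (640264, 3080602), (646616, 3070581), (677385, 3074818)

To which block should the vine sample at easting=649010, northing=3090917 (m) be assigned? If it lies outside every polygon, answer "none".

Cast a ray rightward from (649010, 3090917). For each polygon, the edges (by vertex number in listed order) whose endpoints lie on opposite sides of northing = 3090917, where each meets that height, and whether that is right or left of the point:
Spur: no edge straddles that height → 0 crossings.
Delta: 1–2 at easting≈684859.3 (right), 7–1 at easting≈686385.5 (right) → 2 crossings.
Gulch: 1–2 at easting≈642637.2 (left), 5–1 at easting≈659852.5 (right) → 1 crossing.
Only Gulch has an odd count, so the point is inside Gulch.

Gulch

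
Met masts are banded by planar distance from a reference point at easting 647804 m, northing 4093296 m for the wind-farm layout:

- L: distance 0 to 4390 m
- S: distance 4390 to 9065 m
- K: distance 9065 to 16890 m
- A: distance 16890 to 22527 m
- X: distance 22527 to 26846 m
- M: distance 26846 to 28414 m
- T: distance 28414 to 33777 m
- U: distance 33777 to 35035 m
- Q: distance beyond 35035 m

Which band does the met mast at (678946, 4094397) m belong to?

Distance = √((678946−647804)² + (4094397−4093296)²) = √(969824164.000 + 1212201.000) = 31161.456 m.
28414 ≤ 31161.456 < 33777 → T.

T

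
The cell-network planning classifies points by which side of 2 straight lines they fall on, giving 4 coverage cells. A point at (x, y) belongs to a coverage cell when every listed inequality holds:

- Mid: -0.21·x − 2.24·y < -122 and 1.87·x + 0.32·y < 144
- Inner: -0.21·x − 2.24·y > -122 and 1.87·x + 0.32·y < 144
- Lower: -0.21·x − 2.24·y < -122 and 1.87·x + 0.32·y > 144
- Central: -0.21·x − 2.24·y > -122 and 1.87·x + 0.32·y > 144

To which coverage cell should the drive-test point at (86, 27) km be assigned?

-0.21·86 − 2.24·27 = -78.540, which is > -122
1.87·86 + 0.32·27 = 169.460, which is > 144
This sign pattern matches Central.

Central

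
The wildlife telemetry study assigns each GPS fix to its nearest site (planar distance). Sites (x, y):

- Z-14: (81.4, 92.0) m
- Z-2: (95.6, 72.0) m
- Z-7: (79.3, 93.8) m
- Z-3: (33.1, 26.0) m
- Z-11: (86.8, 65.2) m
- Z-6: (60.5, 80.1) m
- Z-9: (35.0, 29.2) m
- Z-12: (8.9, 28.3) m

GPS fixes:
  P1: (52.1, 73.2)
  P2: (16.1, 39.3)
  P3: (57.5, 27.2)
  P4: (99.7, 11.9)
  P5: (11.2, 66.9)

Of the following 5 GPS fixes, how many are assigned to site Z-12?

2

P1 → Z-6
P2 → Z-12
P3 → Z-9
P4 → Z-11
P5 → Z-12
2 of the 5 go to Z-12.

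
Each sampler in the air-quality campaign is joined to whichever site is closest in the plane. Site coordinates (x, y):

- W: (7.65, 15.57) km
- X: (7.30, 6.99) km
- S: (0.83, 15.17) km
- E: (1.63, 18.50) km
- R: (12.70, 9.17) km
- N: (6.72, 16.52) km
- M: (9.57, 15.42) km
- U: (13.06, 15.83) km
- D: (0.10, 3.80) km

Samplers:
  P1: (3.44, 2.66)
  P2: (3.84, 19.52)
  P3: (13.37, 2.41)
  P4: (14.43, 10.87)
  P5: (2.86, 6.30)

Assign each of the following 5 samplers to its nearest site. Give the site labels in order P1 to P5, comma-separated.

D, E, R, R, D

P1 → D (d²=12.46)
P2 → E (d²=5.92)
P3 → R (d²=46.15)
P4 → R (d²=5.88)
P5 → D (d²=13.87)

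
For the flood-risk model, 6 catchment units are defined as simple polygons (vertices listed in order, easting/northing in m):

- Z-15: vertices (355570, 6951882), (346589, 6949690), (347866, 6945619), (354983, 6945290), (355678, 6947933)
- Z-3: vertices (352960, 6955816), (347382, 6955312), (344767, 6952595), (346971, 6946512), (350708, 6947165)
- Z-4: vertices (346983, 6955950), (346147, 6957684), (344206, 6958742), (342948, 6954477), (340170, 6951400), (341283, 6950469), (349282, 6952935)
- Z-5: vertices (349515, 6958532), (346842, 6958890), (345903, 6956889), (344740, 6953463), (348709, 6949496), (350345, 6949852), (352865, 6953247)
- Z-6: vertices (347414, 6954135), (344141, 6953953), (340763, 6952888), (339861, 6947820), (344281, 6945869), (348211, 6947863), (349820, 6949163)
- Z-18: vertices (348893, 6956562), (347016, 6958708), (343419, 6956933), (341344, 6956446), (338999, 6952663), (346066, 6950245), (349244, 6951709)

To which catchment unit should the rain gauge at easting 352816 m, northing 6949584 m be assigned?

Z-15

Cast a ray rightward from (352816, 6949584). For each polygon, the edges (by vertex number in listed order) whose endpoints lie on opposite sides of northing = 6949584, where each meets that height, and whether that is right or left of the point:
Z-15: 2–3 at easting≈346622.3 (left), 5–1 at easting≈355632.8 (right) → 1 crossing.
Z-3: 3–4 at easting≈345857.9 (left), 5–1 at easting≈351337.7 (left) → 0 crossings.
Z-4: no edge straddles that height → 0 crossings.
Z-5: 4–5 at easting≈348621.0 (left), 5–6 at easting≈349113.4 (left) → 0 crossings.
Z-6: 3–4 at easting≈340175.0 (left), 7–1 at easting≈349616.3 (left) → 0 crossings.
Z-18: no edge straddles that height → 0 crossings.
Only Z-15 has an odd count, so the point is inside Z-15.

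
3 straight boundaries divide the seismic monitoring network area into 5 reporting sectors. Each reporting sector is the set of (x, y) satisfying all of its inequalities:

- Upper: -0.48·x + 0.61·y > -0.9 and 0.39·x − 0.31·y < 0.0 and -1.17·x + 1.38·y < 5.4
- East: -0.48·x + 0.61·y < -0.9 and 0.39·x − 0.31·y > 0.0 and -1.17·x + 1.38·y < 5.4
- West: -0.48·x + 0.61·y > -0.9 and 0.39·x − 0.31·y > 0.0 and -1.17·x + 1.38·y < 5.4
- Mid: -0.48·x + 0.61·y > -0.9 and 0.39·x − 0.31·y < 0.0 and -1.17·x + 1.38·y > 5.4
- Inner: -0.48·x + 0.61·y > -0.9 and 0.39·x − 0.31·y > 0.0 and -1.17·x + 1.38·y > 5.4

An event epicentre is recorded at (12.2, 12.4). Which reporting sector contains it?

-0.48·12.2 + 0.61·12.4 = 1.708, which is > -0.9
0.39·12.2 − 0.31·12.4 = 0.914, which is > 0.0
-1.17·12.2 + 1.38·12.4 = 2.838, which is < 5.4
This sign pattern matches West.

West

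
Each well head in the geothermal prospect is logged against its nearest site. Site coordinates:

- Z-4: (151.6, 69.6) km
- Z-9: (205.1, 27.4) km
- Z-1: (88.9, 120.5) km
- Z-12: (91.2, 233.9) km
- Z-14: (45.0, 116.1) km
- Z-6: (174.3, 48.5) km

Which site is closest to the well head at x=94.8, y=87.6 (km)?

Z-1

Squared distances to each site:
Z-4: 3550.240; Z-9: 15790.130; Z-1: 1117.220; Z-12: 21416.650; Z-14: 3292.290; Z-6: 7849.060.
Minimum at Z-1.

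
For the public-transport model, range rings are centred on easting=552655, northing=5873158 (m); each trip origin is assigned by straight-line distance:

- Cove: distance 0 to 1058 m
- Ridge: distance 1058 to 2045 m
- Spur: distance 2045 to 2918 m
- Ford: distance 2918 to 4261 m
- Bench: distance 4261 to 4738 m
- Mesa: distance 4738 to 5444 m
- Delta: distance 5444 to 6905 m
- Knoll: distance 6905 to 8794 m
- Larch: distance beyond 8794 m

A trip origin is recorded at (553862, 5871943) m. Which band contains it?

Ridge

Distance = √((553862−552655)² + (5871943−5873158)²) = √(1456849.000 + 1476225.000) = 1712.622 m.
1058 ≤ 1712.622 < 2045 → Ridge.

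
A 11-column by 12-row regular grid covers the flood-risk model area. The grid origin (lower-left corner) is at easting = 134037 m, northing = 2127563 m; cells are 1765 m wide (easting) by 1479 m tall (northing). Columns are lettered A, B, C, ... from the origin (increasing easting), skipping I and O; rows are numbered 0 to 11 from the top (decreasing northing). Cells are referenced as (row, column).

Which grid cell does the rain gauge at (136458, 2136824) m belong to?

Column index: ⌊(136458 − 134037) / 1765⌋ = ⌊1.372⌋ = 1 → column B
Row offset from origin: ⌊(2136824 − 2127563) / 1479⌋ = ⌊6.262⌋ = 6 → row 5 (counted from top)

(5, B)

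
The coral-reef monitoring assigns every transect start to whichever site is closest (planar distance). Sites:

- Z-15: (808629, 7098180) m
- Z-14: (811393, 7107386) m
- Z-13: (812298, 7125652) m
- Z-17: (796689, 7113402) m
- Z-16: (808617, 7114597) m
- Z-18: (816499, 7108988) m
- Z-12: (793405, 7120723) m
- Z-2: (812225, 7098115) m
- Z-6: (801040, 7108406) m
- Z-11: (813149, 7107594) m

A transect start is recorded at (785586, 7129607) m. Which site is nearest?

Z-12

Squared distances to each site:
Z-15: 1518636178.000; Z-14: 1159774090.000; Z-13: 729172969.000; Z-17: 385878634.000; Z-16: 755727061.000; Z-18: 1380756730.000; Z-12: 140062217.000; Z-2: 1701382385.000; Z-6: 688308517.000; Z-11: 1244291138.000.
Minimum at Z-12.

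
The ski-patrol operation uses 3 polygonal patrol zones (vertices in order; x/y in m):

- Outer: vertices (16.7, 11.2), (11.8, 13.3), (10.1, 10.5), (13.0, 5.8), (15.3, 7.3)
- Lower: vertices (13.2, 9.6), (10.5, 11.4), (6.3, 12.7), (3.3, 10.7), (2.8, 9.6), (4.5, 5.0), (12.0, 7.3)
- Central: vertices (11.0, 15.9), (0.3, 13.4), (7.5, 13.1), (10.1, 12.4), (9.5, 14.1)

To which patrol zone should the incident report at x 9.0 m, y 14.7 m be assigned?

Central

Cast a ray rightward from (9.0, 14.7). For each polygon, the edges (by vertex number in listed order) whose endpoints lie on opposite sides of y = 14.7, where each meets that height, and whether that is right or left of the point:
Outer: no edge straddles that height → 0 crossings.
Lower: no edge straddles that height → 0 crossings.
Central: 1–2 at x≈5.86 (left), 5–1 at x≈10.00 (right) → 1 crossing.
Only Central has an odd count, so the point is inside Central.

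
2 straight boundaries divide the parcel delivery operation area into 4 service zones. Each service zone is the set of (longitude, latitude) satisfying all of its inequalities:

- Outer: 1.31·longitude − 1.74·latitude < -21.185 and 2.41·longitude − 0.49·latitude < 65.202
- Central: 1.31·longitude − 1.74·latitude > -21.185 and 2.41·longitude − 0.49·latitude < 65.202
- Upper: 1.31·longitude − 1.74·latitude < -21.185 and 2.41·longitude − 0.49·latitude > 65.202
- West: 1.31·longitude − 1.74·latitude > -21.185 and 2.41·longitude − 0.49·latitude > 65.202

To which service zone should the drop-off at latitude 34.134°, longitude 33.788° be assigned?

Central

1.31·33.788 − 1.74·34.134 = -15.131, which is > -21.185
2.41·33.788 − 0.49·34.134 = 64.703, which is < 65.202
This sign pattern matches Central.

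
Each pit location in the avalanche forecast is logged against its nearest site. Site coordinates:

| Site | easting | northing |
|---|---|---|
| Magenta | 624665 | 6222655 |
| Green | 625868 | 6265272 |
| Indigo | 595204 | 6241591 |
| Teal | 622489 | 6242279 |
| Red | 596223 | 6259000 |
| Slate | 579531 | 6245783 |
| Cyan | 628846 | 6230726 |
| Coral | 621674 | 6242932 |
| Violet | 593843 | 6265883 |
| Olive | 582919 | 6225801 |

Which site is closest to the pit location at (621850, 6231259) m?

Cyan

Squared distances to each site:
Magenta: 81953041.000; Green: 1173028493.000; Indigo: 816759540.000; Teal: 121848721.000; Red: 1426306210.000; Slate: 2001844337.000; Cyan: 49228105.000; Coral: 136289905.000; Violet: 1983213425.000; Olive: 1545412525.000.
Minimum at Cyan.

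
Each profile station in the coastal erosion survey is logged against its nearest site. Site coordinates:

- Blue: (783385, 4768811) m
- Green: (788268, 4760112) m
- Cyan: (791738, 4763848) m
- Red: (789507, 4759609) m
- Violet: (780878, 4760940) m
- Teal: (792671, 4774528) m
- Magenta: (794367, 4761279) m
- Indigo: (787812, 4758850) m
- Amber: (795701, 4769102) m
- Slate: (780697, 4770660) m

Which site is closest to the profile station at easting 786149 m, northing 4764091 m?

Squared distances to each site:
Blue: 29918096.000; Green: 20322602.000; Cyan: 31295970.000; Red: 31364488.000; Violet: 37712242.000; Teal: 151467453.000; Magenta: 75442868.000; Indigo: 30233650.000; Amber: 116350825.000; Slate: 72876065.000.
Minimum at Green.

Green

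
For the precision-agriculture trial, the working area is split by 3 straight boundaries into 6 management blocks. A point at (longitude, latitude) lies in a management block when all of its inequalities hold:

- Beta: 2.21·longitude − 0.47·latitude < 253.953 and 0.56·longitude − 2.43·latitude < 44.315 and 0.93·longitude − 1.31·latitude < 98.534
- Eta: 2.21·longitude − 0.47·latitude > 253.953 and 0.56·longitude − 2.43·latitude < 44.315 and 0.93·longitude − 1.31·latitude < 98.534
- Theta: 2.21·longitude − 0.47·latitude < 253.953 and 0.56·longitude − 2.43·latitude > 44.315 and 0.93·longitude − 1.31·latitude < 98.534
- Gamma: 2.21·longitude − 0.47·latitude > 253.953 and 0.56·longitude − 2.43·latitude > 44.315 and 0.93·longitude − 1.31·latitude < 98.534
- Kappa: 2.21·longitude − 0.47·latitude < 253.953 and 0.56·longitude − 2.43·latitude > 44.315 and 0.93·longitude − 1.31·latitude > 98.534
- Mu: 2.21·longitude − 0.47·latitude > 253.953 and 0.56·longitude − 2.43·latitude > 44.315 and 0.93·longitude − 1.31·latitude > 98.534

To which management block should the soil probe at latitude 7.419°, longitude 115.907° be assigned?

2.21·115.907 − 0.47·7.419 = 252.668, which is < 253.953
0.56·115.907 − 2.43·7.419 = 46.880, which is > 44.315
0.93·115.907 − 1.31·7.419 = 98.075, which is < 98.534
This sign pattern matches Theta.

Theta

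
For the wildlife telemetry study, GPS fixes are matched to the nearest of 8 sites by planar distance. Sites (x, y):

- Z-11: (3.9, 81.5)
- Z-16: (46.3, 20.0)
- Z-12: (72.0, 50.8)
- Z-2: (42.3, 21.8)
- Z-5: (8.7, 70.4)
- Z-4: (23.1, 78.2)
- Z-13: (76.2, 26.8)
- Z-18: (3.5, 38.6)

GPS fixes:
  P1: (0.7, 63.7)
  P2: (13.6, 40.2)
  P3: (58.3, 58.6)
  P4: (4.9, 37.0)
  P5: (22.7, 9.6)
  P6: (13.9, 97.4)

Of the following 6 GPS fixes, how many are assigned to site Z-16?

0

P1 → Z-5
P2 → Z-18
P3 → Z-12
P4 → Z-18
P5 → Z-2
P6 → Z-11
0 of the 6 go to Z-16.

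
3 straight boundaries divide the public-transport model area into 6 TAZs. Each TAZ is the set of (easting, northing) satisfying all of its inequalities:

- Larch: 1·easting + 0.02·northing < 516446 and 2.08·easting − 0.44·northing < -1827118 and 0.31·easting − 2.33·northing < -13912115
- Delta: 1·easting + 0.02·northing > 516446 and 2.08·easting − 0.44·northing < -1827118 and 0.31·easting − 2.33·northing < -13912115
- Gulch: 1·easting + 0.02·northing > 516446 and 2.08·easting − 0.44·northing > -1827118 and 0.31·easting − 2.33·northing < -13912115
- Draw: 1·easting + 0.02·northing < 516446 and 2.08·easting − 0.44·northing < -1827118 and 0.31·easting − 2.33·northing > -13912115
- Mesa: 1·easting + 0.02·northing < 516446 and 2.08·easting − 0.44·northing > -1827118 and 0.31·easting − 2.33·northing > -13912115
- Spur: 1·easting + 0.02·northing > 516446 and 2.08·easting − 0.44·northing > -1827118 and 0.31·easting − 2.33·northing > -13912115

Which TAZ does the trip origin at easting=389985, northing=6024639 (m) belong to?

Larch

1·389985 + 0.02·6024639 = 510477.780, which is < 516446
2.08·389985 − 0.44·6024639 = -1839672.360, which is < -1827118
0.31·389985 − 2.33·6024639 = -13916513.520, which is < -13912115
This sign pattern matches Larch.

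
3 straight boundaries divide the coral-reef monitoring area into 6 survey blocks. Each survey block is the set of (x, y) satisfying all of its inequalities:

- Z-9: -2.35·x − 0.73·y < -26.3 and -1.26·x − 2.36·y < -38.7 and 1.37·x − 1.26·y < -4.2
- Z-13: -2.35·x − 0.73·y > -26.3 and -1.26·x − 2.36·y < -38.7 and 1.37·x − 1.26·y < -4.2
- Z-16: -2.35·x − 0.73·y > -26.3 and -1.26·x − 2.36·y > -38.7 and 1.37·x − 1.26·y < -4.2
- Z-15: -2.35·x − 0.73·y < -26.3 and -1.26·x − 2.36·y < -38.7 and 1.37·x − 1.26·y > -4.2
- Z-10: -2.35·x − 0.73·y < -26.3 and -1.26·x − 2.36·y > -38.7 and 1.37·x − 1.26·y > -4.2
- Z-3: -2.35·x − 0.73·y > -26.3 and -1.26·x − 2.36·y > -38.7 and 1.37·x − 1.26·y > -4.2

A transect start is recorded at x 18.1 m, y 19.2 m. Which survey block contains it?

-2.35·18.1 − 0.73·19.2 = -56.551, which is < -26.3
-1.26·18.1 − 2.36·19.2 = -68.118, which is < -38.7
1.37·18.1 − 1.26·19.2 = 0.605, which is > -4.2
This sign pattern matches Z-15.

Z-15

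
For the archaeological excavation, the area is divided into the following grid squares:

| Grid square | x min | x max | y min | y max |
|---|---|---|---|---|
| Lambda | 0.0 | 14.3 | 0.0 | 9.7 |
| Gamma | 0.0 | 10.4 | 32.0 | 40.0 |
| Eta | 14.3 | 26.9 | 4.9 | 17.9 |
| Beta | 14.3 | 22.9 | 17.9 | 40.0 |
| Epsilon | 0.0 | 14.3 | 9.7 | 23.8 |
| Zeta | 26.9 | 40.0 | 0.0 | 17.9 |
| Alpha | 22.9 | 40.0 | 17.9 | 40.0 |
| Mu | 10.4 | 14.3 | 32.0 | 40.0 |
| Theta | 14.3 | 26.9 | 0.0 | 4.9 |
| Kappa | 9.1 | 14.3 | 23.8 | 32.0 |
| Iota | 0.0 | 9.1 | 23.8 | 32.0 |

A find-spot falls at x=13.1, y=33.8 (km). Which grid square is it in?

Mu

The point has x = 13.1 and y = 33.8.
Only Mu satisfies 10.4 ≤ x ≤ 14.3 and 32.0 ≤ y ≤ 40.0.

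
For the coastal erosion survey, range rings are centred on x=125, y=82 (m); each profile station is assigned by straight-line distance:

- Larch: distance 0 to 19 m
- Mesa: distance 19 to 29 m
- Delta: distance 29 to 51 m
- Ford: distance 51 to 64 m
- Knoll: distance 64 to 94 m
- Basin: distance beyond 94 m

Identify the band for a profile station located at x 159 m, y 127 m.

Ford

Distance = √((159−125)² + (127−82)²) = √(1156.000 + 2025.000) = 56.400 m.
51 ≤ 56.400 < 64 → Ford.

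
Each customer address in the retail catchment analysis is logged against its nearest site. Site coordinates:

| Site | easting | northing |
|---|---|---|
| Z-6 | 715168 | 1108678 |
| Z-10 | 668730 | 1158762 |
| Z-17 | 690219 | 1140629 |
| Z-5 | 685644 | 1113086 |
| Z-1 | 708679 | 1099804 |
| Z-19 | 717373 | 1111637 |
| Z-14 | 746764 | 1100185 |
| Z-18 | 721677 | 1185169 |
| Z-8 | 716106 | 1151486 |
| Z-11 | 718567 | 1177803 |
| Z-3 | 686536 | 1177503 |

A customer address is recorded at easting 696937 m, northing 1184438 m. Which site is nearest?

Z-3

Squared distances to each site:
Z-6: 6071946961.000; Z-10: 1454891825.000; Z-17: 1964360005.000; Z-5: 5218639753.000; Z-1: 7300788520.000; Z-19: 5717615697.000; Z-14: 9581297938.000; Z-18: 612601961.000; Z-8: 1453284865.000; Z-11: 511880125.000; Z-3: 156275026.000.
Minimum at Z-3.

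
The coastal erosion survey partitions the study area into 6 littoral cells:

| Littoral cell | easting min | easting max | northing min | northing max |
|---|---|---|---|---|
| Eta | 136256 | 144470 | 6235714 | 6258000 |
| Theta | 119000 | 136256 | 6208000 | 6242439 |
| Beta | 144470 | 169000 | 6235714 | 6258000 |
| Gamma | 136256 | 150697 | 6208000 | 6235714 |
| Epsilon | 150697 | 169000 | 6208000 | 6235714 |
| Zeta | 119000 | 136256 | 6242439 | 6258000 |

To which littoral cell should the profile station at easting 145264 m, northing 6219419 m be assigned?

Gamma

The point has easting = 145264 and northing = 6219419.
Only Gamma satisfies 136256 ≤ easting ≤ 150697 and 6208000 ≤ northing ≤ 6235714.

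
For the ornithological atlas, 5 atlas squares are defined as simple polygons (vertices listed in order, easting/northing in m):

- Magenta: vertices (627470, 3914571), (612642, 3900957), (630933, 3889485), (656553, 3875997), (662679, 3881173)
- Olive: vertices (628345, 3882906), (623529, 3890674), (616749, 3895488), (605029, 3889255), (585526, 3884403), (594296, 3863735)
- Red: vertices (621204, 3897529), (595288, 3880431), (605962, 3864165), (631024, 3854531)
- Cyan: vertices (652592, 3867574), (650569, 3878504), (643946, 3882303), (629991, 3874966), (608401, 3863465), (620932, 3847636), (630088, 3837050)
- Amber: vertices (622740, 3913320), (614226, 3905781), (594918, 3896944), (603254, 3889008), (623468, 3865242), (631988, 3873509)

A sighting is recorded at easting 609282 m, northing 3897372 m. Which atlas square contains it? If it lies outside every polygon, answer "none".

Amber

Cast a ray rightward from (609282, 3897372). For each polygon, the edges (by vertex number in listed order) whose endpoints lie on opposite sides of northing = 3897372, where each meets that height, and whether that is right or left of the point:
Magenta: 2–3 at easting≈618357.9 (right), 5–1 at easting≈645601.6 (right) → 2 crossings.
Olive: no edge straddles that height → 0 crossings.
Red: 1–2 at easting≈620966.0 (right), 4–1 at easting≈621239.9 (right) → 2 crossings.
Cyan: no edge straddles that height → 0 crossings.
Amber: 2–3 at easting≈595853.1 (left), 6–1 at easting≈626444.7 (right) → 1 crossing.
Only Amber has an odd count, so the point is inside Amber.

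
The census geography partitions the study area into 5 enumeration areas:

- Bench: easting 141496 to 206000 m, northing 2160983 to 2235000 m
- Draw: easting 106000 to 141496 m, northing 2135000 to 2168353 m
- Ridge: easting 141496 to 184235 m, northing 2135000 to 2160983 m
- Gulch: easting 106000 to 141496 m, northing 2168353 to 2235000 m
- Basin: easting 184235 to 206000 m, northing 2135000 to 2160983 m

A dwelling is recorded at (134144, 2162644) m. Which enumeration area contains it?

Draw

The point has easting = 134144 and northing = 2162644.
Only Draw satisfies 106000 ≤ easting ≤ 141496 and 2135000 ≤ northing ≤ 2168353.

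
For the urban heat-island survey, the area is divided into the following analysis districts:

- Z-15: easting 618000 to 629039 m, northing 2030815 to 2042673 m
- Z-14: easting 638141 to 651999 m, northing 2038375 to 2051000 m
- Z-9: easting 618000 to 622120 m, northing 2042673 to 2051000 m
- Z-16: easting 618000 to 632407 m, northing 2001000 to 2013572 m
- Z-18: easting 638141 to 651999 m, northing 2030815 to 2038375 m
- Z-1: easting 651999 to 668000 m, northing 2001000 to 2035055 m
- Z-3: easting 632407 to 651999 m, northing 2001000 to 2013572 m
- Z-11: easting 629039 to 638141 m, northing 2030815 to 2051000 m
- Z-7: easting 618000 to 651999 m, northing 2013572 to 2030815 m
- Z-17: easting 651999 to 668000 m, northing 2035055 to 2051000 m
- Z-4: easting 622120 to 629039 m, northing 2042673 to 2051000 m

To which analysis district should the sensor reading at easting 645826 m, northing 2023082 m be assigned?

Z-7

The point has easting = 645826 and northing = 2023082.
Only Z-7 satisfies 618000 ≤ easting ≤ 651999 and 2013572 ≤ northing ≤ 2030815.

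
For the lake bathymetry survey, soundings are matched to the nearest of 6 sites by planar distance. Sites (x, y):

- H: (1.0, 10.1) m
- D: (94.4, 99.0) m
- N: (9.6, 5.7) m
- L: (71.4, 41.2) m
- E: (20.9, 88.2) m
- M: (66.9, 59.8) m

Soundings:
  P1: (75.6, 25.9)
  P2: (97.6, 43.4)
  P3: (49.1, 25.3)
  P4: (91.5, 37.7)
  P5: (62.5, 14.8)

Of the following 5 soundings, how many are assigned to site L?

P1 → L
P2 → L
P3 → L
P4 → L
P5 → L
5 of the 5 go to L.

5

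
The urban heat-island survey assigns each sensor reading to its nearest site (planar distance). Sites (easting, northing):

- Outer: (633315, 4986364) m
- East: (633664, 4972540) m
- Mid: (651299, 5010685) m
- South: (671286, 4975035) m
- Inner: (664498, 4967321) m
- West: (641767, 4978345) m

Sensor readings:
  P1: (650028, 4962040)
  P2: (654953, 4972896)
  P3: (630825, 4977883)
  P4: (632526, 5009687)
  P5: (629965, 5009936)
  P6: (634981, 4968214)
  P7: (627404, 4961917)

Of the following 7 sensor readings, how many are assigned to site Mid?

2

P1 → Inner
P2 → Inner
P3 → East
P4 → Mid
P5 → Mid
P6 → East
P7 → East
2 of the 7 go to Mid.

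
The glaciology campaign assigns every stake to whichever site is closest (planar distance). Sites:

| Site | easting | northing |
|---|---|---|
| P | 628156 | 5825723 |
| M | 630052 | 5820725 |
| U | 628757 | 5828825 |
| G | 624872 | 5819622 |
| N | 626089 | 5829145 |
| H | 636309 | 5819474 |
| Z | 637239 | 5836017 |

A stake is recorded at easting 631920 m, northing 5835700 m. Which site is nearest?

Squared distances to each site:
P: 113708225.000; M: 227740049.000; U: 57270194.000; G: 308176388.000; N: 76968586.000; H: 282546397.000; Z: 28392250.000.
Minimum at Z.

Z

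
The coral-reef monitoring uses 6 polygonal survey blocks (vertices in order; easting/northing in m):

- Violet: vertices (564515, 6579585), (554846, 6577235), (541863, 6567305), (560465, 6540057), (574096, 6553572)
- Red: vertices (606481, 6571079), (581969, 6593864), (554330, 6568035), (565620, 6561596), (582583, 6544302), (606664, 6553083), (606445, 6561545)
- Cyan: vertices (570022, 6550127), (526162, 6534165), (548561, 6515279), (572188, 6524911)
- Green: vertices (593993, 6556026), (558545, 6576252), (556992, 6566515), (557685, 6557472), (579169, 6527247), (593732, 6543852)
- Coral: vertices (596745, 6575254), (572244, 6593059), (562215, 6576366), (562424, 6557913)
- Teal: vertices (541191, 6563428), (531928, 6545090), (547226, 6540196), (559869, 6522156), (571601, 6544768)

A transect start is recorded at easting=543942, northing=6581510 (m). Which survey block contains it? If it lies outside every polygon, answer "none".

Cast a ray rightward from (543942, 6581510). For each polygon, the edges (by vertex number in listed order) whose endpoints lie on opposite sides of northing = 6581510, where each meets that height, and whether that is right or left of the point:
Violet: no edge straddles that height → 0 crossings.
Red: 1–2 at easting≈595259.4 (right), 2–3 at easting≈568749.3 (right) → 2 crossings.
Cyan: no edge straddles that height → 0 crossings.
Green: no edge straddles that height → 0 crossings.
Coral: 1–2 at easting≈588136.3 (right), 2–3 at easting≈565305.5 (right) → 2 crossings.
Teal: no edge straddles that height → 0 crossings.
All counts are even, so the point lies outside every listed polygon.

none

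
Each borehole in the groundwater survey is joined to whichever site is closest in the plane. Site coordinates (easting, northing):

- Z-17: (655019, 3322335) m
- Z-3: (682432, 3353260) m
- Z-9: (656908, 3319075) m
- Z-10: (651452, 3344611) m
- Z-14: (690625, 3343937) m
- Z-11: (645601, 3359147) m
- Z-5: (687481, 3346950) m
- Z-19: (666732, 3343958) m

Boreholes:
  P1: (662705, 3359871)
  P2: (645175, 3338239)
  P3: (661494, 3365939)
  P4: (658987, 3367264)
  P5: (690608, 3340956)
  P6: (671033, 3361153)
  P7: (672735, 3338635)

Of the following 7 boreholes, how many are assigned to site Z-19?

2

P1 → Z-19
P2 → Z-10
P3 → Z-11
P4 → Z-11
P5 → Z-14
P6 → Z-3
P7 → Z-19
2 of the 7 go to Z-19.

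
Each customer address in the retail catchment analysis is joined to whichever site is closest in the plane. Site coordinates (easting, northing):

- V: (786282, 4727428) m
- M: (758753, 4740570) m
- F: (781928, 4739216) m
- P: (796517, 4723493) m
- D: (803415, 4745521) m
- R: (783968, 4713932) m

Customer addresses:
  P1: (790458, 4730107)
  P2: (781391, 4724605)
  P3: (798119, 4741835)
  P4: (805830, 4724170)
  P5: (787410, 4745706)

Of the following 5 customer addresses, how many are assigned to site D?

P1 → V
P2 → V
P3 → D
P4 → P
P5 → F
1 of the 5 goes to D.

1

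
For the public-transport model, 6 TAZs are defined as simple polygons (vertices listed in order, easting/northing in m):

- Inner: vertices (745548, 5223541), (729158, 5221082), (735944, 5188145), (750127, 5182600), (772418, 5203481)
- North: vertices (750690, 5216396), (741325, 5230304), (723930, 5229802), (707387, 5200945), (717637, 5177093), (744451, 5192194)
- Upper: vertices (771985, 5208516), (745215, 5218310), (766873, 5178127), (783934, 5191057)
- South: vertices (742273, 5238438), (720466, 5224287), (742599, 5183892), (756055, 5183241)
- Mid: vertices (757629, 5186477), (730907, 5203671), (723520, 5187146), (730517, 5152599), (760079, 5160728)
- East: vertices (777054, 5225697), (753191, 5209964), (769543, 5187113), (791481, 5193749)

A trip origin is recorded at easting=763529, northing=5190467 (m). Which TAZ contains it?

Upper

Cast a ray rightward from (763529, 5190467). For each polygon, the edges (by vertex number in listed order) whose endpoints lie on opposite sides of northing = 5190467, where each meets that height, and whether that is right or left of the point:
Inner: 2–3 at easting≈735465.6 (left), 4–5 at easting≈758525.2 (left) → 0 crossings.
North: 4–5 at easting≈711889.7 (left), 5–6 at easting≈741384.5 (left) → 0 crossings.
Upper: 2–3 at easting≈760221.9 (left), 3–4 at easting≈783155.5 (right) → 1 crossing.
South: 2–3 at easting≈738996.5 (left), 4–1 at easting≈754250.8 (left) → 0 crossings.
Mid: 1–2 at easting≈751428.0 (left), 2–3 at easting≈725004.6 (left) → 0 crossings.
East: 2–3 at easting≈767142.9 (right), 3–4 at easting≈780631.0 (right) → 2 crossings.
Only Upper has an odd count, so the point is inside Upper.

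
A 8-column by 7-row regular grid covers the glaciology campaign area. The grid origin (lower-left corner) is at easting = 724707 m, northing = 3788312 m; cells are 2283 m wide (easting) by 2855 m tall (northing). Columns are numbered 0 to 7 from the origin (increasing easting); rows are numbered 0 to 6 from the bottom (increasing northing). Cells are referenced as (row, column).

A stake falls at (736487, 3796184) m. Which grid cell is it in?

Column index: ⌊(736487 − 724707) / 2283⌋ = ⌊5.160⌋ = 5
Row offset from origin: ⌊(3796184 − 3788312) / 2855⌋ = ⌊2.757⌋ = 2 → row 2

(2, 5)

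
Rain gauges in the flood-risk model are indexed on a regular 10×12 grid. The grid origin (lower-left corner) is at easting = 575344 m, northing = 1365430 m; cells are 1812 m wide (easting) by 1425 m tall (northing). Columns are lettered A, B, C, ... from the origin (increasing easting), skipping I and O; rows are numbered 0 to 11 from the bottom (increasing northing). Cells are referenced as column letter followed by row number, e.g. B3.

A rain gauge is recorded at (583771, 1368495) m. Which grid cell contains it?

Column index: ⌊(583771 − 575344) / 1812⌋ = ⌊4.651⌋ = 4 → column E
Row offset from origin: ⌊(1368495 − 1365430) / 1425⌋ = ⌊2.151⌋ = 2 → row 2

E2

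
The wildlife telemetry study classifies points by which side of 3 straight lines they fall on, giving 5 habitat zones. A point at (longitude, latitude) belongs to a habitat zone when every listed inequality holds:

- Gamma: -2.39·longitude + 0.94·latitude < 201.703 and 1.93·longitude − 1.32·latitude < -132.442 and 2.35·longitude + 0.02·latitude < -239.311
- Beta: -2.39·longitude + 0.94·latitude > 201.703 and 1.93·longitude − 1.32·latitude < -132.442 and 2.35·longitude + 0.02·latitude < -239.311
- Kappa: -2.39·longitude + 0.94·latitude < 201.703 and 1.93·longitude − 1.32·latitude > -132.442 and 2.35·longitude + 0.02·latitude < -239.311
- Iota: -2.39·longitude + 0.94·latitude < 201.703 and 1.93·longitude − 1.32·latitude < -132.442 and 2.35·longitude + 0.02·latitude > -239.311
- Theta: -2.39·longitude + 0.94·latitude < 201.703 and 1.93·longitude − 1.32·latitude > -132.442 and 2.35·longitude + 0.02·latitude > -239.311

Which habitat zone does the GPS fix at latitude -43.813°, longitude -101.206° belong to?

-2.39·-101.206 + 0.94·-43.813 = 200.698, which is < 201.703
1.93·-101.206 − 1.32·-43.813 = -137.494, which is < -132.442
2.35·-101.206 + 0.02·-43.813 = -238.710, which is > -239.311
This sign pattern matches Iota.

Iota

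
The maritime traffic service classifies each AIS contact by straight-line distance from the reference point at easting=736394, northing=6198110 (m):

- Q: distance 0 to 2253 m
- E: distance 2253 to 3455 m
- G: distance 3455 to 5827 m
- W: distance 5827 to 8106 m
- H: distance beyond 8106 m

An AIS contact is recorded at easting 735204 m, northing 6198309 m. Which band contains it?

Q

Distance = √((735204−736394)² + (6198309−6198110)²) = √(1416100.000 + 39601.000) = 1206.524 m.
0 ≤ 1206.524 < 2253 → Q.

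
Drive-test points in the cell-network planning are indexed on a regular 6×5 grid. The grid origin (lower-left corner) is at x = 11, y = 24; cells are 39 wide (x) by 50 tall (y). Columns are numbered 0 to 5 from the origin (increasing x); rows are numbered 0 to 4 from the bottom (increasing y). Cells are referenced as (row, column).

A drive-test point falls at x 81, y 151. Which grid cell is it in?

(2, 1)

Column index: ⌊(81 − 11) / 39⌋ = ⌊1.795⌋ = 1
Row offset from origin: ⌊(151 − 24) / 50⌋ = ⌊2.540⌋ = 2 → row 2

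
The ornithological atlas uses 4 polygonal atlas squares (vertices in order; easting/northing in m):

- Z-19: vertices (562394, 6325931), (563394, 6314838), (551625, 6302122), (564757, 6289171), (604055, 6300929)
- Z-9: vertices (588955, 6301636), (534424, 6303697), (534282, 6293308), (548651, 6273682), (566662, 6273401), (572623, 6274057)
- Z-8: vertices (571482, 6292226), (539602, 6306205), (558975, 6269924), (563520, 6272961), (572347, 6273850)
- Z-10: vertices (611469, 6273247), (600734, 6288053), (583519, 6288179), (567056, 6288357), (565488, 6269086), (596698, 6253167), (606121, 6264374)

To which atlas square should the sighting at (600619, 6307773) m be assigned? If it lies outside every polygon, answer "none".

Cast a ray rightward from (600619, 6307773). For each polygon, the edges (by vertex number in listed order) whose endpoints lie on opposite sides of northing = 6307773, where each meets that height, and whether that is right or left of the point:
Z-19: 2–3 at easting≈556855.2 (left), 5–1 at easting≈592650.8 (left) → 0 crossings.
Z-9: no edge straddles that height → 0 crossings.
Z-8: no edge straddles that height → 0 crossings.
Z-10: no edge straddles that height → 0 crossings.
All counts are even, so the point lies outside every listed polygon.

none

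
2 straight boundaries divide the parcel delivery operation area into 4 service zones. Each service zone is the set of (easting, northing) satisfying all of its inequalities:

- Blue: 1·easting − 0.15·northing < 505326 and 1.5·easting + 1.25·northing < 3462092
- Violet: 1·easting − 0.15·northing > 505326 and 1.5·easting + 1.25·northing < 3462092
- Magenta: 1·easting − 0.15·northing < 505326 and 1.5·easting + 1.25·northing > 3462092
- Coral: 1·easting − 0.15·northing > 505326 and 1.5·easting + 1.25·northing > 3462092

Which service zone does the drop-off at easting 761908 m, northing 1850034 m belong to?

Blue

1·761908 − 0.15·1850034 = 484402.900, which is < 505326
1.5·761908 + 1.25·1850034 = 3455404.500, which is < 3462092
This sign pattern matches Blue.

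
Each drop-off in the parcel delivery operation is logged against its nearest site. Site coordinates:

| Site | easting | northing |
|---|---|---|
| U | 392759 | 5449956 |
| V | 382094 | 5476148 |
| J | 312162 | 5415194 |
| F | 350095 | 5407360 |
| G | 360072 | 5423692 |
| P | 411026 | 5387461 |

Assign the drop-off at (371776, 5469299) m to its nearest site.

Squared distances to each site:
U: 814437938.000; V: 153369925.000; J: 6481180021.000; F: 4306505482.000; G: 2216982065.000; P: 8238020744.000.
Minimum at V.

V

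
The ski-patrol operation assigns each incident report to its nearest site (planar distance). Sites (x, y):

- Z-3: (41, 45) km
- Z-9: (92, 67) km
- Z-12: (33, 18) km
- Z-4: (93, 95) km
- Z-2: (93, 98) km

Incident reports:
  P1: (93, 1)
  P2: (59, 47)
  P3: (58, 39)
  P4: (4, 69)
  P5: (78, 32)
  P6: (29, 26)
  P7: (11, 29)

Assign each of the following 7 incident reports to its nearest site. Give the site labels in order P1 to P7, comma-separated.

Z-12, Z-3, Z-3, Z-3, Z-9, Z-12, Z-12

P1 → Z-12 (d²=3889.00)
P2 → Z-3 (d²=328.00)
P3 → Z-3 (d²=325.00)
P4 → Z-3 (d²=1945.00)
P5 → Z-9 (d²=1421.00)
P6 → Z-12 (d²=80.00)
P7 → Z-12 (d²=605.00)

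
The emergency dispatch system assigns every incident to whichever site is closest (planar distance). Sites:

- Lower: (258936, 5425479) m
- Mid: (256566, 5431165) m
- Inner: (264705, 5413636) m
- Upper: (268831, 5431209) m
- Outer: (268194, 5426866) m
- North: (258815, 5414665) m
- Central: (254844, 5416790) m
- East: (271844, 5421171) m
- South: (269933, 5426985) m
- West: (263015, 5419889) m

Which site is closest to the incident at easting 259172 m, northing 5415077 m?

Squared distances to each site:
Lower: 108257300.000; Mid: 265614980.000; Inner: 32690570.000; Upper: 353537705.000; Outer: 220377005.000; North: 297193.000; Central: 21665953.000; East: 197716420.000; South: 257599585.000; West: 37923993.000.
Minimum at North.

North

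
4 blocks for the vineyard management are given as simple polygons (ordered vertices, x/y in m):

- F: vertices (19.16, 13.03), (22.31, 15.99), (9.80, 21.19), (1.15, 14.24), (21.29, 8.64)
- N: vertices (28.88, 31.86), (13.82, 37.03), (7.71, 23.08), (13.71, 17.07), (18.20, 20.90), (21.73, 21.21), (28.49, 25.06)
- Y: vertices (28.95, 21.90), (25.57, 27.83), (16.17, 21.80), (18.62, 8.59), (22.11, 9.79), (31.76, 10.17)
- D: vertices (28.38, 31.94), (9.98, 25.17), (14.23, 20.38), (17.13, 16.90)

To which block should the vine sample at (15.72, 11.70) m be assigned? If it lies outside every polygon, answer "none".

F

Cast a ray rightward from (15.72, 11.70). For each polygon, the edges (by vertex number in listed order) whose endpoints lie on opposite sides of y = 11.70, where each meets that height, and whether that is right or left of the point:
F: 4–5 at x≈10.285 (left), 5–1 at x≈19.805 (right) → 1 crossing.
N: no edge straddles that height → 0 crossings.
Y: 3–4 at x≈18.043 (right), 6–1 at x≈31.393 (right) → 2 crossings.
D: no edge straddles that height → 0 crossings.
Only F has an odd count, so the point is inside F.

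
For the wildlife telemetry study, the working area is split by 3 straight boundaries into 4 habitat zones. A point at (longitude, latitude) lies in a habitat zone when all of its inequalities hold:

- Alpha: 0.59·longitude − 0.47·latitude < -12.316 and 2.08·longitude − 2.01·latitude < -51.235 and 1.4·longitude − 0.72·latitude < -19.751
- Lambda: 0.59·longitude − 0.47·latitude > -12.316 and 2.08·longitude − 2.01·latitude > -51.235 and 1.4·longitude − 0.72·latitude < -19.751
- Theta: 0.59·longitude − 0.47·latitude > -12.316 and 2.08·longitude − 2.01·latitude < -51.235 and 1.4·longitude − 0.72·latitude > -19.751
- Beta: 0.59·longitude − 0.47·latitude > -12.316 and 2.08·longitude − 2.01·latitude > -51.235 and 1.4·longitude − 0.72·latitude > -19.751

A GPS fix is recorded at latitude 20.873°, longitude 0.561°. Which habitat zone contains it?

0.59·0.561 − 0.47·20.873 = -9.479, which is > -12.316
2.08·0.561 − 2.01·20.873 = -40.788, which is > -51.235
1.4·0.561 − 0.72·20.873 = -14.243, which is > -19.751
This sign pattern matches Beta.

Beta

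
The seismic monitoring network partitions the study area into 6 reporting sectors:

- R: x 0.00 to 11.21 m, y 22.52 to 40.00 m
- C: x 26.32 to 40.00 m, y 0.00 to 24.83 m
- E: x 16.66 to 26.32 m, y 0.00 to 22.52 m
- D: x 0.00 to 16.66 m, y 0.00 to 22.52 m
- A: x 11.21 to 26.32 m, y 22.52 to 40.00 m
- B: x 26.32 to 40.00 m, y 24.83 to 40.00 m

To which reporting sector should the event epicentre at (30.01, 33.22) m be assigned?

The point has x = 30.01 and y = 33.22.
Only B satisfies 26.32 ≤ x ≤ 40.00 and 24.83 ≤ y ≤ 40.00.

B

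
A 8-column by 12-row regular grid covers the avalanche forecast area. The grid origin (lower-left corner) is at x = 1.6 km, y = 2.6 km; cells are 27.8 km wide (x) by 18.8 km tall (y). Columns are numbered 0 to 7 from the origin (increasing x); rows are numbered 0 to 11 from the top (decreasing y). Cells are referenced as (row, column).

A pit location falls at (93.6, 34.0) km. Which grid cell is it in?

(10, 3)

Column index: ⌊(93.6 − 1.6) / 27.8⌋ = ⌊3.309⌋ = 3
Row offset from origin: ⌊(34.0 − 2.6) / 18.8⌋ = ⌊1.670⌋ = 1 → row 10 (counted from top)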